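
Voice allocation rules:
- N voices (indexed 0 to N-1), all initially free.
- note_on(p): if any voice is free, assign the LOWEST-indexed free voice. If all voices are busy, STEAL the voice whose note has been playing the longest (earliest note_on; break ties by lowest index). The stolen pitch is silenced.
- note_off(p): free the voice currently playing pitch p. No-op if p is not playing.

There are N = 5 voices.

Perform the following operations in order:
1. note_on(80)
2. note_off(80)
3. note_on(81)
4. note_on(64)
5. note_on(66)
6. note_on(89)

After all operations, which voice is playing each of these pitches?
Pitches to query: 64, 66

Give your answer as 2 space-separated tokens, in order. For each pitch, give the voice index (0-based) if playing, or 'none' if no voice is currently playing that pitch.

Answer: 1 2

Derivation:
Op 1: note_on(80): voice 0 is free -> assigned | voices=[80 - - - -]
Op 2: note_off(80): free voice 0 | voices=[- - - - -]
Op 3: note_on(81): voice 0 is free -> assigned | voices=[81 - - - -]
Op 4: note_on(64): voice 1 is free -> assigned | voices=[81 64 - - -]
Op 5: note_on(66): voice 2 is free -> assigned | voices=[81 64 66 - -]
Op 6: note_on(89): voice 3 is free -> assigned | voices=[81 64 66 89 -]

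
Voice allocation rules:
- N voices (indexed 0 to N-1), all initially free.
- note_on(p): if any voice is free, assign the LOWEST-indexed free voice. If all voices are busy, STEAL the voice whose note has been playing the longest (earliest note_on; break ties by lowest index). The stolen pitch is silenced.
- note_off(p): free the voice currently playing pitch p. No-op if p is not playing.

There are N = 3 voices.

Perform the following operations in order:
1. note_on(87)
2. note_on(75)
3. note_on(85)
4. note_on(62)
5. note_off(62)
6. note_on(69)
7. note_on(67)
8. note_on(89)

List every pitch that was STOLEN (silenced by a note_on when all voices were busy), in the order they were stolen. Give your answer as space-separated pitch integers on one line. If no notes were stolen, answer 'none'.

Answer: 87 75 85

Derivation:
Op 1: note_on(87): voice 0 is free -> assigned | voices=[87 - -]
Op 2: note_on(75): voice 1 is free -> assigned | voices=[87 75 -]
Op 3: note_on(85): voice 2 is free -> assigned | voices=[87 75 85]
Op 4: note_on(62): all voices busy, STEAL voice 0 (pitch 87, oldest) -> assign | voices=[62 75 85]
Op 5: note_off(62): free voice 0 | voices=[- 75 85]
Op 6: note_on(69): voice 0 is free -> assigned | voices=[69 75 85]
Op 7: note_on(67): all voices busy, STEAL voice 1 (pitch 75, oldest) -> assign | voices=[69 67 85]
Op 8: note_on(89): all voices busy, STEAL voice 2 (pitch 85, oldest) -> assign | voices=[69 67 89]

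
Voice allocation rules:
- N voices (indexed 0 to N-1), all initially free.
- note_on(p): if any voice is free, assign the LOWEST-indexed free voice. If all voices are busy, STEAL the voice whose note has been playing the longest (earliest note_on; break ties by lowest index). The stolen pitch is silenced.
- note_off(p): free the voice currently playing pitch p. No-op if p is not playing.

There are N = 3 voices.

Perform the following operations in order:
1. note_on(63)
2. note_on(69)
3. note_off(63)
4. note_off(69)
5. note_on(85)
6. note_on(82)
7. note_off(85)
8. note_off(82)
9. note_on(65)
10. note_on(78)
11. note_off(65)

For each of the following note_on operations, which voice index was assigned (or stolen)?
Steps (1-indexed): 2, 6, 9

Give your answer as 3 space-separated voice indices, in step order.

Answer: 1 1 0

Derivation:
Op 1: note_on(63): voice 0 is free -> assigned | voices=[63 - -]
Op 2: note_on(69): voice 1 is free -> assigned | voices=[63 69 -]
Op 3: note_off(63): free voice 0 | voices=[- 69 -]
Op 4: note_off(69): free voice 1 | voices=[- - -]
Op 5: note_on(85): voice 0 is free -> assigned | voices=[85 - -]
Op 6: note_on(82): voice 1 is free -> assigned | voices=[85 82 -]
Op 7: note_off(85): free voice 0 | voices=[- 82 -]
Op 8: note_off(82): free voice 1 | voices=[- - -]
Op 9: note_on(65): voice 0 is free -> assigned | voices=[65 - -]
Op 10: note_on(78): voice 1 is free -> assigned | voices=[65 78 -]
Op 11: note_off(65): free voice 0 | voices=[- 78 -]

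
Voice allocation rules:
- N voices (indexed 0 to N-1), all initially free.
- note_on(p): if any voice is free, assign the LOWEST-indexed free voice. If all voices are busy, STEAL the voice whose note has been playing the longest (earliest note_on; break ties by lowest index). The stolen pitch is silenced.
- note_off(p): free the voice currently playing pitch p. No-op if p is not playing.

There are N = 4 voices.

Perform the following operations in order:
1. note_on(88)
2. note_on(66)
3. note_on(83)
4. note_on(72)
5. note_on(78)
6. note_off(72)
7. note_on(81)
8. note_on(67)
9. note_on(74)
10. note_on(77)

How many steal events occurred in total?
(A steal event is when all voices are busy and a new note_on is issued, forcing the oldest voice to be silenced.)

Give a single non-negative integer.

Answer: 4

Derivation:
Op 1: note_on(88): voice 0 is free -> assigned | voices=[88 - - -]
Op 2: note_on(66): voice 1 is free -> assigned | voices=[88 66 - -]
Op 3: note_on(83): voice 2 is free -> assigned | voices=[88 66 83 -]
Op 4: note_on(72): voice 3 is free -> assigned | voices=[88 66 83 72]
Op 5: note_on(78): all voices busy, STEAL voice 0 (pitch 88, oldest) -> assign | voices=[78 66 83 72]
Op 6: note_off(72): free voice 3 | voices=[78 66 83 -]
Op 7: note_on(81): voice 3 is free -> assigned | voices=[78 66 83 81]
Op 8: note_on(67): all voices busy, STEAL voice 1 (pitch 66, oldest) -> assign | voices=[78 67 83 81]
Op 9: note_on(74): all voices busy, STEAL voice 2 (pitch 83, oldest) -> assign | voices=[78 67 74 81]
Op 10: note_on(77): all voices busy, STEAL voice 0 (pitch 78, oldest) -> assign | voices=[77 67 74 81]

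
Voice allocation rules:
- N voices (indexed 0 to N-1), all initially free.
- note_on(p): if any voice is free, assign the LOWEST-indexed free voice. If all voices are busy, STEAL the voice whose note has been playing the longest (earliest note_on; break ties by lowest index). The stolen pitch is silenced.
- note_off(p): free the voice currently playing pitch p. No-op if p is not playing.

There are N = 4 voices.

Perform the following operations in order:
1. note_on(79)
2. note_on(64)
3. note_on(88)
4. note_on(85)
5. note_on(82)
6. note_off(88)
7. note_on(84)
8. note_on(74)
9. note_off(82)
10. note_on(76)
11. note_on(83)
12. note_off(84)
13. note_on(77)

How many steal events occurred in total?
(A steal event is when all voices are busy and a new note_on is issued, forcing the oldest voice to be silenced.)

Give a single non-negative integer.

Answer: 3

Derivation:
Op 1: note_on(79): voice 0 is free -> assigned | voices=[79 - - -]
Op 2: note_on(64): voice 1 is free -> assigned | voices=[79 64 - -]
Op 3: note_on(88): voice 2 is free -> assigned | voices=[79 64 88 -]
Op 4: note_on(85): voice 3 is free -> assigned | voices=[79 64 88 85]
Op 5: note_on(82): all voices busy, STEAL voice 0 (pitch 79, oldest) -> assign | voices=[82 64 88 85]
Op 6: note_off(88): free voice 2 | voices=[82 64 - 85]
Op 7: note_on(84): voice 2 is free -> assigned | voices=[82 64 84 85]
Op 8: note_on(74): all voices busy, STEAL voice 1 (pitch 64, oldest) -> assign | voices=[82 74 84 85]
Op 9: note_off(82): free voice 0 | voices=[- 74 84 85]
Op 10: note_on(76): voice 0 is free -> assigned | voices=[76 74 84 85]
Op 11: note_on(83): all voices busy, STEAL voice 3 (pitch 85, oldest) -> assign | voices=[76 74 84 83]
Op 12: note_off(84): free voice 2 | voices=[76 74 - 83]
Op 13: note_on(77): voice 2 is free -> assigned | voices=[76 74 77 83]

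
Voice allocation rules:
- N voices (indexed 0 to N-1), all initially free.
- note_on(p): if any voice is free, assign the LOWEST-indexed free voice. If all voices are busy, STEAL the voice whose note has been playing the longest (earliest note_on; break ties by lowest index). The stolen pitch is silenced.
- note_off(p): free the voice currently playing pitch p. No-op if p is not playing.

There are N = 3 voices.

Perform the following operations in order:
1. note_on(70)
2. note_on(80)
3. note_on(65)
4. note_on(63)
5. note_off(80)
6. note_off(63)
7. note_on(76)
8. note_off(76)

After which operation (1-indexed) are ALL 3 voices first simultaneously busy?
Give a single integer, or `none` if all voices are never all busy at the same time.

Answer: 3

Derivation:
Op 1: note_on(70): voice 0 is free -> assigned | voices=[70 - -]
Op 2: note_on(80): voice 1 is free -> assigned | voices=[70 80 -]
Op 3: note_on(65): voice 2 is free -> assigned | voices=[70 80 65]
Op 4: note_on(63): all voices busy, STEAL voice 0 (pitch 70, oldest) -> assign | voices=[63 80 65]
Op 5: note_off(80): free voice 1 | voices=[63 - 65]
Op 6: note_off(63): free voice 0 | voices=[- - 65]
Op 7: note_on(76): voice 0 is free -> assigned | voices=[76 - 65]
Op 8: note_off(76): free voice 0 | voices=[- - 65]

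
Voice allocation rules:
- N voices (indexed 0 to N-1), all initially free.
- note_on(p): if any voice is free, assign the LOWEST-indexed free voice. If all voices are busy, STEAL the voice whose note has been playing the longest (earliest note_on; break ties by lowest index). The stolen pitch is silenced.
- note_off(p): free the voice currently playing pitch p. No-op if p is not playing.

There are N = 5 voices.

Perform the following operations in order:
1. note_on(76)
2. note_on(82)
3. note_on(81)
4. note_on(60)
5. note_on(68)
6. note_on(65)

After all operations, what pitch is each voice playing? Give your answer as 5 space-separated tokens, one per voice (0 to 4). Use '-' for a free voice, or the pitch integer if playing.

Answer: 65 82 81 60 68

Derivation:
Op 1: note_on(76): voice 0 is free -> assigned | voices=[76 - - - -]
Op 2: note_on(82): voice 1 is free -> assigned | voices=[76 82 - - -]
Op 3: note_on(81): voice 2 is free -> assigned | voices=[76 82 81 - -]
Op 4: note_on(60): voice 3 is free -> assigned | voices=[76 82 81 60 -]
Op 5: note_on(68): voice 4 is free -> assigned | voices=[76 82 81 60 68]
Op 6: note_on(65): all voices busy, STEAL voice 0 (pitch 76, oldest) -> assign | voices=[65 82 81 60 68]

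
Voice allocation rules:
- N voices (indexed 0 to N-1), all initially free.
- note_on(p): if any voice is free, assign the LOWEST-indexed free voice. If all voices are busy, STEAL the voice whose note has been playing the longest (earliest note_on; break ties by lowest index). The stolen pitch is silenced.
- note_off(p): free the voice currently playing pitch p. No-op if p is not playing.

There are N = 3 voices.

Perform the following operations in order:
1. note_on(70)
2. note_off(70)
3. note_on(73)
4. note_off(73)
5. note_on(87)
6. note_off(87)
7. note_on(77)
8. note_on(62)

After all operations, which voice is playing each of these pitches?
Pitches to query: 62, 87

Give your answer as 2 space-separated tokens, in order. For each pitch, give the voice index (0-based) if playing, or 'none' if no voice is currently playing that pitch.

Answer: 1 none

Derivation:
Op 1: note_on(70): voice 0 is free -> assigned | voices=[70 - -]
Op 2: note_off(70): free voice 0 | voices=[- - -]
Op 3: note_on(73): voice 0 is free -> assigned | voices=[73 - -]
Op 4: note_off(73): free voice 0 | voices=[- - -]
Op 5: note_on(87): voice 0 is free -> assigned | voices=[87 - -]
Op 6: note_off(87): free voice 0 | voices=[- - -]
Op 7: note_on(77): voice 0 is free -> assigned | voices=[77 - -]
Op 8: note_on(62): voice 1 is free -> assigned | voices=[77 62 -]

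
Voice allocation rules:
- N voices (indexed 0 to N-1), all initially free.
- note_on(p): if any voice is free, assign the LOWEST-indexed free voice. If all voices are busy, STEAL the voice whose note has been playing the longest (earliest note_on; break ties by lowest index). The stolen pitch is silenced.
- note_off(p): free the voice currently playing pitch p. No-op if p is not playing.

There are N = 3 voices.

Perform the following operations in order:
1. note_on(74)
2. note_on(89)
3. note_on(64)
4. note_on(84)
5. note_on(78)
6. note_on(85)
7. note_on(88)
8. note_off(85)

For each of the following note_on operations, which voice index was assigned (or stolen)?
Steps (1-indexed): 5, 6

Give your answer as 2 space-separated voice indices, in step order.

Op 1: note_on(74): voice 0 is free -> assigned | voices=[74 - -]
Op 2: note_on(89): voice 1 is free -> assigned | voices=[74 89 -]
Op 3: note_on(64): voice 2 is free -> assigned | voices=[74 89 64]
Op 4: note_on(84): all voices busy, STEAL voice 0 (pitch 74, oldest) -> assign | voices=[84 89 64]
Op 5: note_on(78): all voices busy, STEAL voice 1 (pitch 89, oldest) -> assign | voices=[84 78 64]
Op 6: note_on(85): all voices busy, STEAL voice 2 (pitch 64, oldest) -> assign | voices=[84 78 85]
Op 7: note_on(88): all voices busy, STEAL voice 0 (pitch 84, oldest) -> assign | voices=[88 78 85]
Op 8: note_off(85): free voice 2 | voices=[88 78 -]

Answer: 1 2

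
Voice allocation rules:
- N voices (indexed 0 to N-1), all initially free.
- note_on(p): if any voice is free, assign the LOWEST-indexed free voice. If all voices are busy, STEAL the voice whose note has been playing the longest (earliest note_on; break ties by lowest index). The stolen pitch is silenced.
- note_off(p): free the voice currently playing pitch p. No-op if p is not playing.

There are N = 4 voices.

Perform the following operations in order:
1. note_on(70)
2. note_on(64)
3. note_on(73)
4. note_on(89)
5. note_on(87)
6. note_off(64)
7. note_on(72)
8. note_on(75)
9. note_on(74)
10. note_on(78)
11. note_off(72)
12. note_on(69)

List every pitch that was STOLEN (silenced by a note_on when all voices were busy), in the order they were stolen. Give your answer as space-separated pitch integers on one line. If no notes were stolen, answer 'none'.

Op 1: note_on(70): voice 0 is free -> assigned | voices=[70 - - -]
Op 2: note_on(64): voice 1 is free -> assigned | voices=[70 64 - -]
Op 3: note_on(73): voice 2 is free -> assigned | voices=[70 64 73 -]
Op 4: note_on(89): voice 3 is free -> assigned | voices=[70 64 73 89]
Op 5: note_on(87): all voices busy, STEAL voice 0 (pitch 70, oldest) -> assign | voices=[87 64 73 89]
Op 6: note_off(64): free voice 1 | voices=[87 - 73 89]
Op 7: note_on(72): voice 1 is free -> assigned | voices=[87 72 73 89]
Op 8: note_on(75): all voices busy, STEAL voice 2 (pitch 73, oldest) -> assign | voices=[87 72 75 89]
Op 9: note_on(74): all voices busy, STEAL voice 3 (pitch 89, oldest) -> assign | voices=[87 72 75 74]
Op 10: note_on(78): all voices busy, STEAL voice 0 (pitch 87, oldest) -> assign | voices=[78 72 75 74]
Op 11: note_off(72): free voice 1 | voices=[78 - 75 74]
Op 12: note_on(69): voice 1 is free -> assigned | voices=[78 69 75 74]

Answer: 70 73 89 87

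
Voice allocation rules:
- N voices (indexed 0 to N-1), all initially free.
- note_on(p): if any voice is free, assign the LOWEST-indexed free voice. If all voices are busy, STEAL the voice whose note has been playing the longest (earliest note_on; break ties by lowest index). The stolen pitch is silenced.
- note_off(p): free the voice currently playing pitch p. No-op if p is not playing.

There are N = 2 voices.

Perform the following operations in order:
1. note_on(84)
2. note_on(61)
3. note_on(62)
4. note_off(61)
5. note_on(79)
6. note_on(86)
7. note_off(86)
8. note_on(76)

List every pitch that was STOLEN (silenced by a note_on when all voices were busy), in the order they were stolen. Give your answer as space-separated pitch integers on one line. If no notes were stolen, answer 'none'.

Answer: 84 62

Derivation:
Op 1: note_on(84): voice 0 is free -> assigned | voices=[84 -]
Op 2: note_on(61): voice 1 is free -> assigned | voices=[84 61]
Op 3: note_on(62): all voices busy, STEAL voice 0 (pitch 84, oldest) -> assign | voices=[62 61]
Op 4: note_off(61): free voice 1 | voices=[62 -]
Op 5: note_on(79): voice 1 is free -> assigned | voices=[62 79]
Op 6: note_on(86): all voices busy, STEAL voice 0 (pitch 62, oldest) -> assign | voices=[86 79]
Op 7: note_off(86): free voice 0 | voices=[- 79]
Op 8: note_on(76): voice 0 is free -> assigned | voices=[76 79]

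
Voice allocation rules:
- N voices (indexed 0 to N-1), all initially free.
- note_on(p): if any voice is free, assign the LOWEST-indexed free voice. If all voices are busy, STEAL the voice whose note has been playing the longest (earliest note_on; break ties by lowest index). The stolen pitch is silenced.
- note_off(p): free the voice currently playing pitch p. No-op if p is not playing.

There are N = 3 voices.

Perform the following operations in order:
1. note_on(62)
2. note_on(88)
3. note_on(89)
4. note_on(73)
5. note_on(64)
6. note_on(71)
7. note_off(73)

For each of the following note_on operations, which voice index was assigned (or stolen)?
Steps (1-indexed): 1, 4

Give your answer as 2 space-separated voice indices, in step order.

Answer: 0 0

Derivation:
Op 1: note_on(62): voice 0 is free -> assigned | voices=[62 - -]
Op 2: note_on(88): voice 1 is free -> assigned | voices=[62 88 -]
Op 3: note_on(89): voice 2 is free -> assigned | voices=[62 88 89]
Op 4: note_on(73): all voices busy, STEAL voice 0 (pitch 62, oldest) -> assign | voices=[73 88 89]
Op 5: note_on(64): all voices busy, STEAL voice 1 (pitch 88, oldest) -> assign | voices=[73 64 89]
Op 6: note_on(71): all voices busy, STEAL voice 2 (pitch 89, oldest) -> assign | voices=[73 64 71]
Op 7: note_off(73): free voice 0 | voices=[- 64 71]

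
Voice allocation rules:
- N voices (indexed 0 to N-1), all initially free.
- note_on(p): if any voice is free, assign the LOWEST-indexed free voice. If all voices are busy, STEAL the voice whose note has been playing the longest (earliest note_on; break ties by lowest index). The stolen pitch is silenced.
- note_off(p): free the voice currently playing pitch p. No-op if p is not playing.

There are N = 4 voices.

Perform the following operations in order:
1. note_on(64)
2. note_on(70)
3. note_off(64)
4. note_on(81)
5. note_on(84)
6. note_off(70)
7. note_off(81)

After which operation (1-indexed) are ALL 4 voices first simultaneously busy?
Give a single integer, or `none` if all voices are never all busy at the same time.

Answer: none

Derivation:
Op 1: note_on(64): voice 0 is free -> assigned | voices=[64 - - -]
Op 2: note_on(70): voice 1 is free -> assigned | voices=[64 70 - -]
Op 3: note_off(64): free voice 0 | voices=[- 70 - -]
Op 4: note_on(81): voice 0 is free -> assigned | voices=[81 70 - -]
Op 5: note_on(84): voice 2 is free -> assigned | voices=[81 70 84 -]
Op 6: note_off(70): free voice 1 | voices=[81 - 84 -]
Op 7: note_off(81): free voice 0 | voices=[- - 84 -]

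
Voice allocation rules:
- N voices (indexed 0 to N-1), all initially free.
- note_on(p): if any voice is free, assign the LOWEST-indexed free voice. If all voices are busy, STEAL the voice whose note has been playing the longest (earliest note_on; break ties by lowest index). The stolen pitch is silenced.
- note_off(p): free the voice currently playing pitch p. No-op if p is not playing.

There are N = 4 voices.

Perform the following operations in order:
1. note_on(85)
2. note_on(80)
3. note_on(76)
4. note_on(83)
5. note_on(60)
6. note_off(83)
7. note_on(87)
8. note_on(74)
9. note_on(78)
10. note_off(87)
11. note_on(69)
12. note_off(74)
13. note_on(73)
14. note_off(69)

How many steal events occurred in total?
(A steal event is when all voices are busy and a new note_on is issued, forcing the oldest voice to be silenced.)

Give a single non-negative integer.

Op 1: note_on(85): voice 0 is free -> assigned | voices=[85 - - -]
Op 2: note_on(80): voice 1 is free -> assigned | voices=[85 80 - -]
Op 3: note_on(76): voice 2 is free -> assigned | voices=[85 80 76 -]
Op 4: note_on(83): voice 3 is free -> assigned | voices=[85 80 76 83]
Op 5: note_on(60): all voices busy, STEAL voice 0 (pitch 85, oldest) -> assign | voices=[60 80 76 83]
Op 6: note_off(83): free voice 3 | voices=[60 80 76 -]
Op 7: note_on(87): voice 3 is free -> assigned | voices=[60 80 76 87]
Op 8: note_on(74): all voices busy, STEAL voice 1 (pitch 80, oldest) -> assign | voices=[60 74 76 87]
Op 9: note_on(78): all voices busy, STEAL voice 2 (pitch 76, oldest) -> assign | voices=[60 74 78 87]
Op 10: note_off(87): free voice 3 | voices=[60 74 78 -]
Op 11: note_on(69): voice 3 is free -> assigned | voices=[60 74 78 69]
Op 12: note_off(74): free voice 1 | voices=[60 - 78 69]
Op 13: note_on(73): voice 1 is free -> assigned | voices=[60 73 78 69]
Op 14: note_off(69): free voice 3 | voices=[60 73 78 -]

Answer: 3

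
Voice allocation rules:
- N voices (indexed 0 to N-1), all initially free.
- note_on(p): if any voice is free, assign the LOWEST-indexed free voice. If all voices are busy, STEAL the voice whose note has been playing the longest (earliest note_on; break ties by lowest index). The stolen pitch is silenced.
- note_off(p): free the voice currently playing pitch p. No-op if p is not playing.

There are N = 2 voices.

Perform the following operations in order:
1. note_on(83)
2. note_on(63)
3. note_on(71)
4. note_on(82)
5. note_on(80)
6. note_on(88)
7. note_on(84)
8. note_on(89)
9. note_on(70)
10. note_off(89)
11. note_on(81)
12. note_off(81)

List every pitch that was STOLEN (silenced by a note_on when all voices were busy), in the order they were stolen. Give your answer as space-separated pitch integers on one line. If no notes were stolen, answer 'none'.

Op 1: note_on(83): voice 0 is free -> assigned | voices=[83 -]
Op 2: note_on(63): voice 1 is free -> assigned | voices=[83 63]
Op 3: note_on(71): all voices busy, STEAL voice 0 (pitch 83, oldest) -> assign | voices=[71 63]
Op 4: note_on(82): all voices busy, STEAL voice 1 (pitch 63, oldest) -> assign | voices=[71 82]
Op 5: note_on(80): all voices busy, STEAL voice 0 (pitch 71, oldest) -> assign | voices=[80 82]
Op 6: note_on(88): all voices busy, STEAL voice 1 (pitch 82, oldest) -> assign | voices=[80 88]
Op 7: note_on(84): all voices busy, STEAL voice 0 (pitch 80, oldest) -> assign | voices=[84 88]
Op 8: note_on(89): all voices busy, STEAL voice 1 (pitch 88, oldest) -> assign | voices=[84 89]
Op 9: note_on(70): all voices busy, STEAL voice 0 (pitch 84, oldest) -> assign | voices=[70 89]
Op 10: note_off(89): free voice 1 | voices=[70 -]
Op 11: note_on(81): voice 1 is free -> assigned | voices=[70 81]
Op 12: note_off(81): free voice 1 | voices=[70 -]

Answer: 83 63 71 82 80 88 84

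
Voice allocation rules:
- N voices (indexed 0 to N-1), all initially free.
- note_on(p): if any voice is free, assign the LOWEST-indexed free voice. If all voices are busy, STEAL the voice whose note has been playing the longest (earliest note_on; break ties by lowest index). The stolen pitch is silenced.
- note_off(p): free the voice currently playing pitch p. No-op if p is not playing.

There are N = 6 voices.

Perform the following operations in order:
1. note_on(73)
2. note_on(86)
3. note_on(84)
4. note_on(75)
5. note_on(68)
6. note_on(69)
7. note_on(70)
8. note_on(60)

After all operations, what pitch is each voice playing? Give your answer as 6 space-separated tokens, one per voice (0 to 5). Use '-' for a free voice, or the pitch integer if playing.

Answer: 70 60 84 75 68 69

Derivation:
Op 1: note_on(73): voice 0 is free -> assigned | voices=[73 - - - - -]
Op 2: note_on(86): voice 1 is free -> assigned | voices=[73 86 - - - -]
Op 3: note_on(84): voice 2 is free -> assigned | voices=[73 86 84 - - -]
Op 4: note_on(75): voice 3 is free -> assigned | voices=[73 86 84 75 - -]
Op 5: note_on(68): voice 4 is free -> assigned | voices=[73 86 84 75 68 -]
Op 6: note_on(69): voice 5 is free -> assigned | voices=[73 86 84 75 68 69]
Op 7: note_on(70): all voices busy, STEAL voice 0 (pitch 73, oldest) -> assign | voices=[70 86 84 75 68 69]
Op 8: note_on(60): all voices busy, STEAL voice 1 (pitch 86, oldest) -> assign | voices=[70 60 84 75 68 69]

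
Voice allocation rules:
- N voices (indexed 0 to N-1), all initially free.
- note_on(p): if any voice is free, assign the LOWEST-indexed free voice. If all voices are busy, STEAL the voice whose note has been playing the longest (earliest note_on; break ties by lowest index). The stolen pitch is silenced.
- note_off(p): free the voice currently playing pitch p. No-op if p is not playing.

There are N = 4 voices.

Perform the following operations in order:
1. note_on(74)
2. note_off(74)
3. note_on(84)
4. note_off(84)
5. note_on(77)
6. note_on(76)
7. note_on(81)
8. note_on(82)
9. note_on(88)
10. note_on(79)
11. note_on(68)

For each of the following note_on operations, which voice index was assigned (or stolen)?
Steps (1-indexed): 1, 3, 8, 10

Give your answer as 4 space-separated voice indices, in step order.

Op 1: note_on(74): voice 0 is free -> assigned | voices=[74 - - -]
Op 2: note_off(74): free voice 0 | voices=[- - - -]
Op 3: note_on(84): voice 0 is free -> assigned | voices=[84 - - -]
Op 4: note_off(84): free voice 0 | voices=[- - - -]
Op 5: note_on(77): voice 0 is free -> assigned | voices=[77 - - -]
Op 6: note_on(76): voice 1 is free -> assigned | voices=[77 76 - -]
Op 7: note_on(81): voice 2 is free -> assigned | voices=[77 76 81 -]
Op 8: note_on(82): voice 3 is free -> assigned | voices=[77 76 81 82]
Op 9: note_on(88): all voices busy, STEAL voice 0 (pitch 77, oldest) -> assign | voices=[88 76 81 82]
Op 10: note_on(79): all voices busy, STEAL voice 1 (pitch 76, oldest) -> assign | voices=[88 79 81 82]
Op 11: note_on(68): all voices busy, STEAL voice 2 (pitch 81, oldest) -> assign | voices=[88 79 68 82]

Answer: 0 0 3 1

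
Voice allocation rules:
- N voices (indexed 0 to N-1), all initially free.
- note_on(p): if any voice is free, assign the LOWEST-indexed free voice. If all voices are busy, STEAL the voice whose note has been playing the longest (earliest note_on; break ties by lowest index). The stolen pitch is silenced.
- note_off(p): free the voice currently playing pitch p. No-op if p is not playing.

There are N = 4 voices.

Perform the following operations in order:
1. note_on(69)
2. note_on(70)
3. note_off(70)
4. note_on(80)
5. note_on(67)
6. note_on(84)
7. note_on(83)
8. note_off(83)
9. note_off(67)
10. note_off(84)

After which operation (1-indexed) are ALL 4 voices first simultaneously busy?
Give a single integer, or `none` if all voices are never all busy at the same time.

Op 1: note_on(69): voice 0 is free -> assigned | voices=[69 - - -]
Op 2: note_on(70): voice 1 is free -> assigned | voices=[69 70 - -]
Op 3: note_off(70): free voice 1 | voices=[69 - - -]
Op 4: note_on(80): voice 1 is free -> assigned | voices=[69 80 - -]
Op 5: note_on(67): voice 2 is free -> assigned | voices=[69 80 67 -]
Op 6: note_on(84): voice 3 is free -> assigned | voices=[69 80 67 84]
Op 7: note_on(83): all voices busy, STEAL voice 0 (pitch 69, oldest) -> assign | voices=[83 80 67 84]
Op 8: note_off(83): free voice 0 | voices=[- 80 67 84]
Op 9: note_off(67): free voice 2 | voices=[- 80 - 84]
Op 10: note_off(84): free voice 3 | voices=[- 80 - -]

Answer: 6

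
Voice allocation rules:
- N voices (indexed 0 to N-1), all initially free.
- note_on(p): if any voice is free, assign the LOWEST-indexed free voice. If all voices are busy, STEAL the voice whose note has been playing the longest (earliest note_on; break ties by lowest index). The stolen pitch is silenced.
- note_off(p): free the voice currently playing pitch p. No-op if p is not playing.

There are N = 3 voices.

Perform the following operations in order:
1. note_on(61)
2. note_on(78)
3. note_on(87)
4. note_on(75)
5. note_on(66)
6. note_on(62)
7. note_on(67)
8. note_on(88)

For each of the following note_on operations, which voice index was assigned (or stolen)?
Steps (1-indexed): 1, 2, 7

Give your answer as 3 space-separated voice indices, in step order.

Op 1: note_on(61): voice 0 is free -> assigned | voices=[61 - -]
Op 2: note_on(78): voice 1 is free -> assigned | voices=[61 78 -]
Op 3: note_on(87): voice 2 is free -> assigned | voices=[61 78 87]
Op 4: note_on(75): all voices busy, STEAL voice 0 (pitch 61, oldest) -> assign | voices=[75 78 87]
Op 5: note_on(66): all voices busy, STEAL voice 1 (pitch 78, oldest) -> assign | voices=[75 66 87]
Op 6: note_on(62): all voices busy, STEAL voice 2 (pitch 87, oldest) -> assign | voices=[75 66 62]
Op 7: note_on(67): all voices busy, STEAL voice 0 (pitch 75, oldest) -> assign | voices=[67 66 62]
Op 8: note_on(88): all voices busy, STEAL voice 1 (pitch 66, oldest) -> assign | voices=[67 88 62]

Answer: 0 1 0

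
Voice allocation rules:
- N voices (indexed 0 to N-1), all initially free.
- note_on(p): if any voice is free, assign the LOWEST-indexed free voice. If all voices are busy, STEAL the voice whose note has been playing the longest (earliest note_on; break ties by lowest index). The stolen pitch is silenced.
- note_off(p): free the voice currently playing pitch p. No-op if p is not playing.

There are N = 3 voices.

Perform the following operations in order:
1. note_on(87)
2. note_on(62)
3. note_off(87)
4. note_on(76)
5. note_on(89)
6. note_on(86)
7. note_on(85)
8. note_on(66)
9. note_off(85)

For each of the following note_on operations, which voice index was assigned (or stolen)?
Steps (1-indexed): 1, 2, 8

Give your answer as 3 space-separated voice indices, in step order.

Answer: 0 1 2

Derivation:
Op 1: note_on(87): voice 0 is free -> assigned | voices=[87 - -]
Op 2: note_on(62): voice 1 is free -> assigned | voices=[87 62 -]
Op 3: note_off(87): free voice 0 | voices=[- 62 -]
Op 4: note_on(76): voice 0 is free -> assigned | voices=[76 62 -]
Op 5: note_on(89): voice 2 is free -> assigned | voices=[76 62 89]
Op 6: note_on(86): all voices busy, STEAL voice 1 (pitch 62, oldest) -> assign | voices=[76 86 89]
Op 7: note_on(85): all voices busy, STEAL voice 0 (pitch 76, oldest) -> assign | voices=[85 86 89]
Op 8: note_on(66): all voices busy, STEAL voice 2 (pitch 89, oldest) -> assign | voices=[85 86 66]
Op 9: note_off(85): free voice 0 | voices=[- 86 66]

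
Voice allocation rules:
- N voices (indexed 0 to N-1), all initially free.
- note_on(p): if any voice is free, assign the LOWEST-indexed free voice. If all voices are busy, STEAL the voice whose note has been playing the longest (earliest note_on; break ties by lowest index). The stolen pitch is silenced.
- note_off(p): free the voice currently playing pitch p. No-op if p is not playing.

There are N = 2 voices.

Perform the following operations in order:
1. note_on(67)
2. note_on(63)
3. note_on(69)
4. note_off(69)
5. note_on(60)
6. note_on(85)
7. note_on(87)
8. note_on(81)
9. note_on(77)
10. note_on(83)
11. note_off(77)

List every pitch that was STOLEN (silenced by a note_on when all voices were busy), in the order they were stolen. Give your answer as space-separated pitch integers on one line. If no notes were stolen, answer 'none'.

Op 1: note_on(67): voice 0 is free -> assigned | voices=[67 -]
Op 2: note_on(63): voice 1 is free -> assigned | voices=[67 63]
Op 3: note_on(69): all voices busy, STEAL voice 0 (pitch 67, oldest) -> assign | voices=[69 63]
Op 4: note_off(69): free voice 0 | voices=[- 63]
Op 5: note_on(60): voice 0 is free -> assigned | voices=[60 63]
Op 6: note_on(85): all voices busy, STEAL voice 1 (pitch 63, oldest) -> assign | voices=[60 85]
Op 7: note_on(87): all voices busy, STEAL voice 0 (pitch 60, oldest) -> assign | voices=[87 85]
Op 8: note_on(81): all voices busy, STEAL voice 1 (pitch 85, oldest) -> assign | voices=[87 81]
Op 9: note_on(77): all voices busy, STEAL voice 0 (pitch 87, oldest) -> assign | voices=[77 81]
Op 10: note_on(83): all voices busy, STEAL voice 1 (pitch 81, oldest) -> assign | voices=[77 83]
Op 11: note_off(77): free voice 0 | voices=[- 83]

Answer: 67 63 60 85 87 81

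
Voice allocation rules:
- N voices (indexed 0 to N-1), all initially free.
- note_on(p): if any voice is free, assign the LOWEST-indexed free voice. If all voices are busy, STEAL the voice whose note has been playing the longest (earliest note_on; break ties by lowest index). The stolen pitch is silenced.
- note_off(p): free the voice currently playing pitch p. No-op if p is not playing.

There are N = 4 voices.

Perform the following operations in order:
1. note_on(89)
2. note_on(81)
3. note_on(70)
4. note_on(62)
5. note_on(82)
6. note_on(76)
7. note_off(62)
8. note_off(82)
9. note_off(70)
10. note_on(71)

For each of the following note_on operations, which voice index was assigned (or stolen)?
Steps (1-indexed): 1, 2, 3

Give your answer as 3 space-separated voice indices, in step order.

Answer: 0 1 2

Derivation:
Op 1: note_on(89): voice 0 is free -> assigned | voices=[89 - - -]
Op 2: note_on(81): voice 1 is free -> assigned | voices=[89 81 - -]
Op 3: note_on(70): voice 2 is free -> assigned | voices=[89 81 70 -]
Op 4: note_on(62): voice 3 is free -> assigned | voices=[89 81 70 62]
Op 5: note_on(82): all voices busy, STEAL voice 0 (pitch 89, oldest) -> assign | voices=[82 81 70 62]
Op 6: note_on(76): all voices busy, STEAL voice 1 (pitch 81, oldest) -> assign | voices=[82 76 70 62]
Op 7: note_off(62): free voice 3 | voices=[82 76 70 -]
Op 8: note_off(82): free voice 0 | voices=[- 76 70 -]
Op 9: note_off(70): free voice 2 | voices=[- 76 - -]
Op 10: note_on(71): voice 0 is free -> assigned | voices=[71 76 - -]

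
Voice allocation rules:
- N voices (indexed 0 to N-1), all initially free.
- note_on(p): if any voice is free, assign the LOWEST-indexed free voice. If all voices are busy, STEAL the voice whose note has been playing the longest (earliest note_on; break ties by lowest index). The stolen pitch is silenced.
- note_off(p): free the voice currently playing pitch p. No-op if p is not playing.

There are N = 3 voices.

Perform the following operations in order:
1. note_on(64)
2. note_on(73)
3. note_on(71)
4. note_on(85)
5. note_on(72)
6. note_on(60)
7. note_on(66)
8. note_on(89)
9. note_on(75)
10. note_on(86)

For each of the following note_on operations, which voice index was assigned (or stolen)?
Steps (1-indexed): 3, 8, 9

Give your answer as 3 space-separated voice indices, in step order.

Answer: 2 1 2

Derivation:
Op 1: note_on(64): voice 0 is free -> assigned | voices=[64 - -]
Op 2: note_on(73): voice 1 is free -> assigned | voices=[64 73 -]
Op 3: note_on(71): voice 2 is free -> assigned | voices=[64 73 71]
Op 4: note_on(85): all voices busy, STEAL voice 0 (pitch 64, oldest) -> assign | voices=[85 73 71]
Op 5: note_on(72): all voices busy, STEAL voice 1 (pitch 73, oldest) -> assign | voices=[85 72 71]
Op 6: note_on(60): all voices busy, STEAL voice 2 (pitch 71, oldest) -> assign | voices=[85 72 60]
Op 7: note_on(66): all voices busy, STEAL voice 0 (pitch 85, oldest) -> assign | voices=[66 72 60]
Op 8: note_on(89): all voices busy, STEAL voice 1 (pitch 72, oldest) -> assign | voices=[66 89 60]
Op 9: note_on(75): all voices busy, STEAL voice 2 (pitch 60, oldest) -> assign | voices=[66 89 75]
Op 10: note_on(86): all voices busy, STEAL voice 0 (pitch 66, oldest) -> assign | voices=[86 89 75]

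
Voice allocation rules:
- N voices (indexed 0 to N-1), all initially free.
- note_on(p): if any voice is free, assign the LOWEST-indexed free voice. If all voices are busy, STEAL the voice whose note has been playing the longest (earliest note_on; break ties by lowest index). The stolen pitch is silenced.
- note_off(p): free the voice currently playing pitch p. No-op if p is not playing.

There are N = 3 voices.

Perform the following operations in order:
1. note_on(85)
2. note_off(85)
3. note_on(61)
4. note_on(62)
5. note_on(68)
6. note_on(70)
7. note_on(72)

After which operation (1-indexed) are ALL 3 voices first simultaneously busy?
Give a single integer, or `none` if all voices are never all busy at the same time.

Op 1: note_on(85): voice 0 is free -> assigned | voices=[85 - -]
Op 2: note_off(85): free voice 0 | voices=[- - -]
Op 3: note_on(61): voice 0 is free -> assigned | voices=[61 - -]
Op 4: note_on(62): voice 1 is free -> assigned | voices=[61 62 -]
Op 5: note_on(68): voice 2 is free -> assigned | voices=[61 62 68]
Op 6: note_on(70): all voices busy, STEAL voice 0 (pitch 61, oldest) -> assign | voices=[70 62 68]
Op 7: note_on(72): all voices busy, STEAL voice 1 (pitch 62, oldest) -> assign | voices=[70 72 68]

Answer: 5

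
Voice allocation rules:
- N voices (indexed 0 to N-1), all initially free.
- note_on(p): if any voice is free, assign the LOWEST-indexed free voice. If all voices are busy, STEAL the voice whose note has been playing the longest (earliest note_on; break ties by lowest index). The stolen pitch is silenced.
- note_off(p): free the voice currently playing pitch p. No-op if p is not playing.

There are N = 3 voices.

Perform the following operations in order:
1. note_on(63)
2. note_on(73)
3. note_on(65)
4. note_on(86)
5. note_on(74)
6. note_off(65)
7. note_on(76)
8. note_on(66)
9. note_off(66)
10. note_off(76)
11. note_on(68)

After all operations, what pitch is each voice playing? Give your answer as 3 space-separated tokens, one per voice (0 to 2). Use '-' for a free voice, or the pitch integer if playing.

Answer: 68 74 -

Derivation:
Op 1: note_on(63): voice 0 is free -> assigned | voices=[63 - -]
Op 2: note_on(73): voice 1 is free -> assigned | voices=[63 73 -]
Op 3: note_on(65): voice 2 is free -> assigned | voices=[63 73 65]
Op 4: note_on(86): all voices busy, STEAL voice 0 (pitch 63, oldest) -> assign | voices=[86 73 65]
Op 5: note_on(74): all voices busy, STEAL voice 1 (pitch 73, oldest) -> assign | voices=[86 74 65]
Op 6: note_off(65): free voice 2 | voices=[86 74 -]
Op 7: note_on(76): voice 2 is free -> assigned | voices=[86 74 76]
Op 8: note_on(66): all voices busy, STEAL voice 0 (pitch 86, oldest) -> assign | voices=[66 74 76]
Op 9: note_off(66): free voice 0 | voices=[- 74 76]
Op 10: note_off(76): free voice 2 | voices=[- 74 -]
Op 11: note_on(68): voice 0 is free -> assigned | voices=[68 74 -]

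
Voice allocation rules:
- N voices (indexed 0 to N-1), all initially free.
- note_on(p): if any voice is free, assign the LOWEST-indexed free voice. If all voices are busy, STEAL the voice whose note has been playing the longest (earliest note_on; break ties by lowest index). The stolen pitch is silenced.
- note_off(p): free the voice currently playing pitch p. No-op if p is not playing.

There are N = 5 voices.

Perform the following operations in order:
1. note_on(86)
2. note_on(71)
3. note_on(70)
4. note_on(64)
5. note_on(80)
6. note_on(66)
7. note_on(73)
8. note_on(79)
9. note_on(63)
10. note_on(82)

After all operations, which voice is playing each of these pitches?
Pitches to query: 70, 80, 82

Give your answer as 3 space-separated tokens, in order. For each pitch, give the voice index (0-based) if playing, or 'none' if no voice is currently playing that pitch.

Answer: none none 4

Derivation:
Op 1: note_on(86): voice 0 is free -> assigned | voices=[86 - - - -]
Op 2: note_on(71): voice 1 is free -> assigned | voices=[86 71 - - -]
Op 3: note_on(70): voice 2 is free -> assigned | voices=[86 71 70 - -]
Op 4: note_on(64): voice 3 is free -> assigned | voices=[86 71 70 64 -]
Op 5: note_on(80): voice 4 is free -> assigned | voices=[86 71 70 64 80]
Op 6: note_on(66): all voices busy, STEAL voice 0 (pitch 86, oldest) -> assign | voices=[66 71 70 64 80]
Op 7: note_on(73): all voices busy, STEAL voice 1 (pitch 71, oldest) -> assign | voices=[66 73 70 64 80]
Op 8: note_on(79): all voices busy, STEAL voice 2 (pitch 70, oldest) -> assign | voices=[66 73 79 64 80]
Op 9: note_on(63): all voices busy, STEAL voice 3 (pitch 64, oldest) -> assign | voices=[66 73 79 63 80]
Op 10: note_on(82): all voices busy, STEAL voice 4 (pitch 80, oldest) -> assign | voices=[66 73 79 63 82]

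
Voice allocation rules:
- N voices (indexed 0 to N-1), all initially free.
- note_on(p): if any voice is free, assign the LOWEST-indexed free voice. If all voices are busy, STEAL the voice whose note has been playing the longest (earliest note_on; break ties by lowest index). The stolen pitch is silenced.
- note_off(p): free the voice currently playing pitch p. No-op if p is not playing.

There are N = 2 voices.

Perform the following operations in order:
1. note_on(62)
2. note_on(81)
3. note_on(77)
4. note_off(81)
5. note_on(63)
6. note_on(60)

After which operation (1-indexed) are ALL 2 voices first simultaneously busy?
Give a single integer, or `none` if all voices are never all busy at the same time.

Answer: 2

Derivation:
Op 1: note_on(62): voice 0 is free -> assigned | voices=[62 -]
Op 2: note_on(81): voice 1 is free -> assigned | voices=[62 81]
Op 3: note_on(77): all voices busy, STEAL voice 0 (pitch 62, oldest) -> assign | voices=[77 81]
Op 4: note_off(81): free voice 1 | voices=[77 -]
Op 5: note_on(63): voice 1 is free -> assigned | voices=[77 63]
Op 6: note_on(60): all voices busy, STEAL voice 0 (pitch 77, oldest) -> assign | voices=[60 63]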